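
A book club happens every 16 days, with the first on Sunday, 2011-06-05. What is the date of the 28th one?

2012-08-10

The 28th occurrence is 27 intervals after the first: 27 × 16 = 432 days after 2011-06-05.
June has 30 days — 25 days to the end of June leaves 407.
From end of June to end of 2011 is 184 days (223 left).
January has 31 days (192 left).
February has 29 days (163 left).
March has 31 days (132 left).
April has 30 days (102 left).
May has 31 days (71 left).
June has 30 days (41 left).
July has 31 days (10 left).
10 days into August → 2012-08-10.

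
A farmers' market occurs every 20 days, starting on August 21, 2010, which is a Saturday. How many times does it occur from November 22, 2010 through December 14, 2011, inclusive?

20

Occurrences land 20·i days after August 21, 2010 for i = 0, 1, 2, …
November 22, 2010 is 93 days after the start; 93 ÷ 20 = 4 remainder 13; since the remainder is 13, round up to i = 5. First occurrence in the window: #6 on November 29, 2010 (5×20 = 100 days in).
December 14, 2011 is 480 days after the start; 480 ÷ 20 = 24 remainder 0. Last occurrence in the window: #25 on December 14, 2011.
Occurrences #6 through #25: 20 in total.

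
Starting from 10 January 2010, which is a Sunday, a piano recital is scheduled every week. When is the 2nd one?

The 2nd occurrence is 1 interval after the first: 1 × 7 = 7 days after 10 January 2010.
7 days later is 17 January 2010.

17 January 2010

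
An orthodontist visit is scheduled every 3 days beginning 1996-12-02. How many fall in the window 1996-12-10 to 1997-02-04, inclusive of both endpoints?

19

Occurrences land 3·i days after 1996-12-02 for i = 0, 1, 2, …
1996-12-10 is 8 days after the start; 8 ÷ 3 = 2 remainder 2; since the remainder is 2, round up to i = 3. First occurrence in the window: #4 on 1996-12-11 (3×3 = 9 days in).
1997-02-04 is 64 days after the start; 64 ÷ 3 = 21 remainder 1. Last occurrence in the window: #22 on 1997-02-03.
Occurrences #4 through #22: 19 in total.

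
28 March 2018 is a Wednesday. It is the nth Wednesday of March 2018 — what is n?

4th

Day 28 falls in week ⌈28/7⌉ of the month.
Days 1–7 hold the 1st Wednesday, 8–14 the 2nd, 15–21 the 3rd, 22–28 the 4th, 29–31 the 5th.
28 is in the range for the 4th.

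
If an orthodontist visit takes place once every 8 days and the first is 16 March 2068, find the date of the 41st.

The 41st occurrence is 40 intervals after the first: 40 × 8 = 320 days after 16 March 2068.
March has 31 days — 15 days to the end of March leaves 305.
April has 30 days (275 left).
May has 31 days (244 left).
June has 30 days (214 left).
July has 31 days (183 left).
August has 31 days (152 left).
September has 30 days (122 left).
October has 31 days (91 left).
November has 30 days (61 left).
December has 31 days (30 left).
30 days into January → 30 January 2069.

30 January 2069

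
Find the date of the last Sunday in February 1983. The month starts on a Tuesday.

February 1983 begins on a Tuesday, so the first Sunday is February 6 (5 days later).
February 1983 has 28 days. Adding weeks: 6, 13, 20, 27 — the last one ≤ 28 is the 27th.

February 27, 1983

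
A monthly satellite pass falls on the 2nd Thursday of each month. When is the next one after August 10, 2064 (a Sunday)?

August 2064 starts on a Friday; its first Thursday is the 7th, so the 2nd Thursday is the 14th — August 14, 2064.
August 14, 2064 is after August 10, 2064, so that is the next one.

August 14, 2064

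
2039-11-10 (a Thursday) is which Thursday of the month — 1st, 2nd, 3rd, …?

Day 10 falls in week ⌈10/7⌉ of the month.
Days 1–7 hold the 1st Thursday, 8–14 the 2nd, 15–21 the 3rd, 22–28 the 4th, 29–31 the 5th.
10 is in the range for the 2nd.

2nd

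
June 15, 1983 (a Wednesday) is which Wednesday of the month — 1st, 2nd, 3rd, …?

3rd

Day 15 falls in week ⌈15/7⌉ of the month.
Days 1–7 hold the 1st Wednesday, 8–14 the 2nd, 15–21 the 3rd, 22–28 the 4th, 29–31 the 5th.
15 is in the range for the 3rd.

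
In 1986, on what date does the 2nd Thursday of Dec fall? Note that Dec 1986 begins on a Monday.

Dec 1986 begins on a Monday, so the first Thursday is Dec 4 (3 days later).
The 2nd Thursday is 1 weeks later: 4 + 7 = 11.

Dec 11, 1986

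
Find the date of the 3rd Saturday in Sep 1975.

The first Saturday of Sep 1975 is Sep 6.
The 3rd Saturday is 2 weeks later: 6 + 14 = 20.

Sep 20, 1975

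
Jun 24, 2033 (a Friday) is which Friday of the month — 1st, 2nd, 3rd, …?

4th

Day 24 falls in week ⌈24/7⌉ of the month.
Days 1–7 hold the 1st Friday, 8–14 the 2nd, 15–21 the 3rd, 22–28 the 4th, 29–31 the 5th.
24 is in the range for the 4th.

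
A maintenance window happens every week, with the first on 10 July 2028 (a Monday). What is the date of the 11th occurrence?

18 September 2028

The 11th occurrence is 10 intervals after the first: 10 × 7 = 70 days after 10 July 2028.
July has 31 days — 21 days to the end of July leaves 49.
August has 31 days (18 left).
18 days into September → 18 September 2028.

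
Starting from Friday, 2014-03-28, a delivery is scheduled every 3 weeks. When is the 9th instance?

2014-09-12

The 9th occurrence is 8 intervals after the first: 8 × 21 = 168 days after 2014-03-28.
March has 31 days — 3 days to the end of March leaves 165.
April has 30 days (135 left).
May has 31 days (104 left).
June has 30 days (74 left).
July has 31 days (43 left).
August has 31 days (12 left).
12 days into September → 2014-09-12.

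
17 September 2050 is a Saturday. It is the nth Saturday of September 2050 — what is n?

Day 17 falls in week ⌈17/7⌉ of the month.
Days 1–7 hold the 1st Saturday, 8–14 the 2nd, 15–21 the 3rd, 22–28 the 4th, 29–31 the 5th.
17 is in the range for the 3rd.

3rd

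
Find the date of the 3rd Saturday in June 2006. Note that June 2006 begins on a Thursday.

2006-06-17

June 2006 begins on a Thursday, so the first Saturday is June 3 (2 days later).
The 3rd Saturday is 2 weeks later: 3 + 14 = 17.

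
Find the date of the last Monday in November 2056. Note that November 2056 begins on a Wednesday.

2056-11-27

November 2056 begins on a Wednesday, so the first Monday is November 6 (5 days later).
November 2056 has 30 days. Adding weeks: 6, 13, 20, 27 — the last one ≤ 30 is the 27th.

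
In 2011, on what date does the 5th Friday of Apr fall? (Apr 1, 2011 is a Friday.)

Apr 29, 2011

Apr 2011 begins on a Friday, so the first Friday is Apr 1.
The 5th Friday is 4 weeks later: 1 + 28 = 29.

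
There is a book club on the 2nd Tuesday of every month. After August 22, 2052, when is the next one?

August 2052 starts on a Thursday; its first Tuesday is the 6th, so the 2nd Tuesday is the 13th — August 13, 2052.
That is not after August 22, 2052, so look at September 2052.
September 2052 starts on a Sunday; its first Tuesday is the 3rd, so the 2nd Tuesday is the 10th — September 10, 2052.

September 10, 2052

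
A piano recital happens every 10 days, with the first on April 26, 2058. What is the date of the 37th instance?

The 37th occurrence is 36 intervals after the first: 36 × 10 = 360 days after April 26, 2058.
April has 30 days — 4 days to the end of April leaves 356.
May has 31 days (325 left).
June has 30 days (295 left).
July has 31 days (264 left).
August has 31 days (233 left).
September has 30 days (203 left).
October has 31 days (172 left).
November has 30 days (142 left).
December has 31 days (111 left).
January has 31 days (80 left).
February has 28 days (52 left).
March has 31 days (21 left).
21 days into April → April 21, 2059.

April 21, 2059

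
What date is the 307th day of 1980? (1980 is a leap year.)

January has 31 days (307 − 31 = 276 remain).
February has 29 days (276 − 29 = 247 remain).
March has 31 days (247 − 31 = 216 remain).
April has 30 days (216 − 30 = 186 remain).
May has 31 days (186 − 31 = 155 remain).
June has 30 days (155 − 30 = 125 remain).
July has 31 days (125 − 31 = 94 remain).
August has 31 days (94 − 31 = 63 remain).
September has 30 days (63 − 30 = 33 remain).
October has 31 days (33 − 31 = 2 remain).
2 into November → November 2.

2 November 1980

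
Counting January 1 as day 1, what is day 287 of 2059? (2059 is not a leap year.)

Jan has 31 days (287 − 31 = 256 remain).
Feb has 28 days (256 − 28 = 228 remain).
Mar has 31 days (228 − 31 = 197 remain).
Apr has 30 days (197 − 30 = 167 remain).
May has 31 days (167 − 31 = 136 remain).
Jun has 30 days (136 − 30 = 106 remain).
Jul has 31 days (106 − 31 = 75 remain).
Aug has 31 days (75 − 31 = 44 remain).
Sep has 30 days (44 − 30 = 14 remain).
14 into Oct → Oct 14.

Oct 14, 2059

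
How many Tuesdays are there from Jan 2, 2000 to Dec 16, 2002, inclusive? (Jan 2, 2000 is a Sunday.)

154

Jan 2, 2000 is a Sunday; the first Tuesday on or after it is Jan 4, 2000 (2 days later).
From Jan 4, 2000 to Dec 16, 2002: 362 + 365 + 350 = 1077 days (rest of 2000, 2001, to Dec 16, 2002 in 2002).
1077 ÷ 7 = 153 full weeks with remainder 6, so 153 more Tuesdays after the first → 154.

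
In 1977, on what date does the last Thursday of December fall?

1977-12-29

The first Thursday of December 1977 is December 1.
December 1977 has 31 days. Adding weeks: 1, 8, 15, 22, 29 — the last one ≤ 31 is the 29th.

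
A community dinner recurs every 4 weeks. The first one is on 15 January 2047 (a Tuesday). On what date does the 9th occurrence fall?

The 9th occurrence is 8 intervals after the first: 8 × 28 = 224 days after 15 January 2047.
January has 31 days — 16 days to the end of January leaves 208.
February has 28 days (180 left).
March has 31 days (149 left).
April has 30 days (119 left).
May has 31 days (88 left).
June has 30 days (58 left).
July has 31 days (27 left).
27 days into August → 27 August 2047.

27 August 2047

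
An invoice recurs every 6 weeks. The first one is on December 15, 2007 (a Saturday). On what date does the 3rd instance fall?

The 3rd occurrence is 2 intervals after the first: 2 × 42 = 84 days after December 15, 2007.
December has 31 days — 16 days to the end of December leaves 68.
January has 31 days (37 left).
February has 29 days (8 left).
8 days into March → March 8, 2008.

March 8, 2008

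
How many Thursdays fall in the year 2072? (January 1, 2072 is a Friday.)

52

January 1, 2072 is a Friday; the first Thursday on or after it is January 7, 2072 (6 days later).
From January 7, 2072 to December 31, 2072: 24 + 29 + 31 + 30 + 31 + 30 + 31 + 31 + 30 + 31 + 30 + 31 = 359 days (rest of January, February, March, April, May, June, July, August, September, October, November, December).
359 ÷ 7 = 51 full weeks with remainder 2, so 51 more Thursdays after the first → 52.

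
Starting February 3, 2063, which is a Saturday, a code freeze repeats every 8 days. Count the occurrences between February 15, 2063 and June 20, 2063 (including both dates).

Occurrences land 8·i days after February 3, 2063 for i = 0, 1, 2, …
February 15, 2063 is 12 days after the start; 12 ÷ 8 = 1 remainder 4; since the remainder is 4, round up to i = 2. First occurrence in the window: #3 on February 19, 2063 (2×8 = 16 days in).
June 20, 2063 is 137 days after the start; 137 ÷ 8 = 17 remainder 1. Last occurrence in the window: #18 on June 19, 2063.
Occurrences #3 through #18: 16 in total.

16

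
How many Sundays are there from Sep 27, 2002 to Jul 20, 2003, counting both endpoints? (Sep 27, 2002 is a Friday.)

43

Sep 27, 2002 is a Friday; the first Sunday on or after it is Sep 29, 2002 (2 days later).
From Sep 29, 2002 to Jul 20, 2003: 1 + 31 + 30 + 31 + 31 + 28 + 31 + 30 + 31 + 30 + 20 = 294 days (rest of Sep, Oct, Nov, Dec, Jan, Feb, Mar, Apr, May, Jun, Jul).
294 ÷ 7 = 42 full weeks with remainder 0, so 42 more Sundays after the first → 43.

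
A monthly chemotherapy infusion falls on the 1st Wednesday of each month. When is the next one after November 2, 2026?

November 2026 starts on a Sunday, so its 1st Wednesday is November 4, 2026 (3 days in).
November 4, 2026 is after November 2, 2026, so that is the next one.

November 4, 2026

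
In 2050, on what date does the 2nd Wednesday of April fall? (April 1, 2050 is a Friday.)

April 2050 begins on a Friday, so the first Wednesday is April 6 (5 days later).
The 2nd Wednesday is 1 weeks later: 6 + 7 = 13.

April 13, 2050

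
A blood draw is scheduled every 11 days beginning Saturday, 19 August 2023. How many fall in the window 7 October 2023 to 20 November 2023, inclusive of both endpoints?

4

Occurrences land 11·i days after 19 August 2023 for i = 0, 1, 2, …
7 October 2023 is 49 days after the start; 49 ÷ 11 = 4 remainder 5; since the remainder is 5, round up to i = 5. First occurrence in the window: #6 on 13 October 2023 (5×11 = 55 days in).
20 November 2023 is 93 days after the start; 93 ÷ 11 = 8 remainder 5. Last occurrence in the window: #9 on 15 November 2023.
Occurrences #6 through #9: 4 in total.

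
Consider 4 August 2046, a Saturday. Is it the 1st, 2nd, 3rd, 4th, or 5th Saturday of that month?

1st

Day 4 falls in week ⌈4/7⌉ of the month.
Days 1–7 hold the 1st Saturday, 8–14 the 2nd, 15–21 the 3rd, 22–28 the 4th, 29–31 the 5th.
4 is in the range for the 1st.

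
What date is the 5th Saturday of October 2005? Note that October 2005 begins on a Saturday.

2005-10-29

October 2005 begins on a Saturday, so the first Saturday is October 1.
The 5th Saturday is 4 weeks later: 1 + 28 = 29.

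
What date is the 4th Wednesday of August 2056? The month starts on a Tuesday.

August 23, 2056

August 2056 begins on a Tuesday, so the first Wednesday is August 2 (1 day later).
The 4th Wednesday is 3 weeks later: 2 + 21 = 23.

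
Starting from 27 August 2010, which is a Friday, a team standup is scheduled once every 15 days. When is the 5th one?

26 October 2010

The 5th occurrence is 4 intervals after the first: 4 × 15 = 60 days after 27 August 2010.
August has 31 days — 4 days to the end of August leaves 56.
September has 30 days (26 left).
26 days into October → 26 October 2010.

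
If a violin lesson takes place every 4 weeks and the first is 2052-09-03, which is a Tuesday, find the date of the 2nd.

2052-10-01

The 2nd occurrence is 1 interval after the first: 1 × 28 = 28 days after 2052-09-03.
September has 30 days — 27 days to the end of September leaves 1.
1 day into October → 2052-10-01.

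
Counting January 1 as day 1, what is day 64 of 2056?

2056-03-04

January has 31 days (64 − 31 = 33 remain).
February has 29 days (33 − 29 = 4 remain).
4 into March → March 4.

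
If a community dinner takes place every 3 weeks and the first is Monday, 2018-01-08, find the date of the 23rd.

The 23rd occurrence is 22 intervals after the first: 22 × 21 = 462 days after 2018-01-08.
January has 31 days — 23 days to the end of January leaves 439.
From end of January to end of 2018 is 334 days (105 left).
January has 31 days (74 left).
February has 28 days (46 left).
March has 31 days (15 left).
15 days into April → 2019-04-15.

2019-04-15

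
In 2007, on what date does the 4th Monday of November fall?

November 2007 begins on a Thursday, so the first Monday is November 5 (4 days later).
The 4th Monday is 3 weeks later: 5 + 21 = 26.

November 26, 2007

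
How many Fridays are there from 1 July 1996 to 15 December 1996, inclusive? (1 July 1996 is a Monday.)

1 July 1996 is a Monday; the first Friday on or after it is 5 July 1996 (4 days later).
From 5 July 1996 to 15 December 1996: 26 + 31 + 30 + 31 + 30 + 15 = 163 days (rest of July, August, September, October, November, December).
163 ÷ 7 = 23 full weeks with remainder 2, so 23 more Fridays after the first → 24.

24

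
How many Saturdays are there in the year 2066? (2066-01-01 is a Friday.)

2066-01-01 is a Friday; the first Saturday on or after it is 2066-01-02 (1 day later).
From 2066-01-02 to 2066-12-31: 29 + 28 + 31 + 30 + 31 + 30 + 31 + 31 + 30 + 31 + 30 + 31 = 363 days (rest of January, February, March, April, May, June, July, August, September, October, November, December).
363 ÷ 7 = 51 full weeks with remainder 6, so 51 more Saturdays after the first → 52.

52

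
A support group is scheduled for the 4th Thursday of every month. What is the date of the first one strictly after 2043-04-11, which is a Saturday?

2043-04-23

April 2043 starts on a Wednesday; its first Thursday is the 2nd, so the 4th Thursday is the 23rd — 2043-04-23.
2043-04-23 is after 2043-04-11, so that is the next one.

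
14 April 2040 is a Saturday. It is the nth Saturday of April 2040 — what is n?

Day 14 falls in week ⌈14/7⌉ of the month.
Days 1–7 hold the 1st Saturday, 8–14 the 2nd, 15–21 the 3rd, 22–28 the 4th, 29–31 the 5th.
14 is in the range for the 2nd.

2nd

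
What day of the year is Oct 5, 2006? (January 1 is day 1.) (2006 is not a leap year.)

278

Days in months before Oct: 31 + 28 + 31 + 30 + 31 + 30 + 31 + 31 + 30 = 273.
Plus 5 days into Oct → day 278.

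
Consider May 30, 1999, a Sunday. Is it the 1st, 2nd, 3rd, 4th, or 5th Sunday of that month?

5th

Day 30 falls in week ⌈30/7⌉ of the month.
Days 1–7 hold the 1st Sunday, 8–14 the 2nd, 15–21 the 3rd, 22–28 the 4th, 29–31 the 5th.
30 is in the range for the 5th.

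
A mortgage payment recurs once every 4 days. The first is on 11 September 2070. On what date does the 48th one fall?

The 48th occurrence is 47 intervals after the first: 47 × 4 = 188 days after 11 September 2070.
September has 30 days — 19 days to the end of September leaves 169.
October has 31 days (138 left).
November has 30 days (108 left).
December has 31 days (77 left).
January has 31 days (46 left).
February has 28 days (18 left).
18 days into March → 18 March 2071.

18 March 2071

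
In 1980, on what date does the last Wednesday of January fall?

1980-01-30

The first Wednesday of January 1980 is January 2.
January 1980 has 31 days. Adding weeks: 2, 9, 16, 23, 30 — the last one ≤ 31 is the 30th.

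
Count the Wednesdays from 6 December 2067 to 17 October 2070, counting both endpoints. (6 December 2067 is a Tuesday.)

6 December 2067 is a Tuesday; the first Wednesday on or after it is 7 December 2067 (1 day later).
From 7 December 2067 to 17 October 2070: 24 + 366 + 365 + 290 = 1045 days (rest of 2067, 2068, 2069, to 17 October 2070 in 2070).
1045 ÷ 7 = 149 full weeks with remainder 2, so 149 more Wednesdays after the first → 150.

150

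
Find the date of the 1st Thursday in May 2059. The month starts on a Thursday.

May 2059 begins on a Thursday, so the first Thursday is May 1.

2059-05-01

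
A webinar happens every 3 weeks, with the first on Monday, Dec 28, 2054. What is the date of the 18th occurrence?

Dec 20, 2055

The 18th occurrence is 17 intervals after the first: 17 × 21 = 357 days after Dec 28, 2054.
Dec has 31 days — 3 days to the end of Dec leaves 354.
Jan has 31 days (323 left).
Feb has 28 days (295 left).
Mar has 31 days (264 left).
Apr has 30 days (234 left).
May has 31 days (203 left).
Jun has 30 days (173 left).
Jul has 31 days (142 left).
Aug has 31 days (111 left).
Sep has 30 days (81 left).
Oct has 31 days (50 left).
Nov has 30 days (20 left).
20 days into Dec → Dec 20, 2055.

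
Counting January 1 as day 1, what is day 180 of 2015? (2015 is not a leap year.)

2015-06-29

January has 31 days (180 − 31 = 149 remain).
February has 28 days (149 − 28 = 121 remain).
March has 31 days (121 − 31 = 90 remain).
April has 30 days (90 − 30 = 60 remain).
May has 31 days (60 − 31 = 29 remain).
29 into June → June 29.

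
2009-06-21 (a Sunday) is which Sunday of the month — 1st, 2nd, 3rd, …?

Day 21 falls in week ⌈21/7⌉ of the month.
Days 1–7 hold the 1st Sunday, 8–14 the 2nd, 15–21 the 3rd, 22–28 the 4th, 29–31 the 5th.
21 is in the range for the 3rd.

3rd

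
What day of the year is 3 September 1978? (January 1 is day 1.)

246

Days in months before September: 31 + 28 + 31 + 30 + 31 + 30 + 31 + 31 = 243.
Plus 3 days into September → day 246.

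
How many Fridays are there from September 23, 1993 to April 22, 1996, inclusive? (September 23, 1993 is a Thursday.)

135

September 23, 1993 is a Thursday; the first Friday on or after it is September 24, 1993 (1 day later).
From September 24, 1993 to April 22, 1996: 98 + 365 + 365 + 113 = 941 days (rest of 1993, 1994, 1995, to April 22, 1996 in 1996).
941 ÷ 7 = 134 full weeks with remainder 3, so 134 more Fridays after the first → 135.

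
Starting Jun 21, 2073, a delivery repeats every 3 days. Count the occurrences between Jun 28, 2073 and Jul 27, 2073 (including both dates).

Occurrences land 3·i days after Jun 21, 2073 for i = 0, 1, 2, …
Jun 28, 2073 is 7 days after the start; 7 ÷ 3 = 2 remainder 1; since the remainder is 1, round up to i = 3. First occurrence in the window: #4 on Jun 30, 2073 (3×3 = 9 days in).
Jul 27, 2073 is 36 days after the start; 36 ÷ 3 = 12 remainder 0. Last occurrence in the window: #13 on Jul 27, 2073.
Occurrences #4 through #13: 10 in total.

10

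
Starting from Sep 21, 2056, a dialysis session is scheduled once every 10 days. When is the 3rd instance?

The 3rd occurrence is 2 intervals after the first: 2 × 10 = 20 days after Sep 21, 2056.
Sep has 30 days — 9 days to the end of Sep leaves 11.
11 days into Oct → Oct 11, 2056.

Oct 11, 2056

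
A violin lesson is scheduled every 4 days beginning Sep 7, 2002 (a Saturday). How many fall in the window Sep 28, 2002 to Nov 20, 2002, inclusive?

13

Occurrences land 4·i days after Sep 7, 2002 for i = 0, 1, 2, …
Sep 28, 2002 is 21 days after the start; 21 ÷ 4 = 5 remainder 1; since the remainder is 1, round up to i = 6. First occurrence in the window: #7 on Oct 1, 2002 (6×4 = 24 days in).
Nov 20, 2002 is 74 days after the start; 74 ÷ 4 = 18 remainder 2. Last occurrence in the window: #19 on Nov 18, 2002.
Occurrences #7 through #19: 13 in total.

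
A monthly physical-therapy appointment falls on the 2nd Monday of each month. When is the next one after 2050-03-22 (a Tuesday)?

2050-04-11

March 2050 starts on a Tuesday; its first Monday is the 7th, so the 2nd Monday is the 14th — 2050-03-14.
That is not after 2050-03-22, so look at April 2050.
April 2050 starts on a Friday; its first Monday is the 4th, so the 2nd Monday is the 11th — 2050-04-11.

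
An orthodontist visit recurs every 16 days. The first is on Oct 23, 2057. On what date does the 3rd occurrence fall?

Nov 24, 2057

The 3rd occurrence is 2 intervals after the first: 2 × 16 = 32 days after Oct 23, 2057.
Oct has 31 days — 8 days to the end of Oct leaves 24.
24 days into Nov → Nov 24, 2057.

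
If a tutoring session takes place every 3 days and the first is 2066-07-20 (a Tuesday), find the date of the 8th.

The 8th occurrence is 7 intervals after the first: 7 × 3 = 21 days after 2066-07-20.
July has 31 days — 11 days to the end of July leaves 10.
10 days into August → 2066-08-10.

2066-08-10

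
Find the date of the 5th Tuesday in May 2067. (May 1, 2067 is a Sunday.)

31 May 2067

May 2067 begins on a Sunday, so the first Tuesday is May 3 (2 days later).
The 5th Tuesday is 4 weeks later: 3 + 28 = 31.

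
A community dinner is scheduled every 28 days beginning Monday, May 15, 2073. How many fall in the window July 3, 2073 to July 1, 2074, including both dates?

13

Occurrences land 28·i days after May 15, 2073 for i = 0, 1, 2, …
July 3, 2073 is 49 days after the start; 49 ÷ 28 = 1 remainder 21; since the remainder is 21, round up to i = 2. First occurrence in the window: #3 on July 10, 2073 (2×28 = 56 days in).
July 1, 2074 is 412 days after the start; 412 ÷ 28 = 14 remainder 20. Last occurrence in the window: #15 on June 11, 2074.
Occurrences #3 through #15: 13 in total.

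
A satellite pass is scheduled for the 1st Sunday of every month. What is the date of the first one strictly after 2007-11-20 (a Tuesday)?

November 2007 starts on a Thursday, so its 1st Sunday is 2007-11-04 (3 days in).
That is not after 2007-11-20, so look at December 2007.
December 2007 starts on a Saturday, so its 1st Sunday is 2007-12-02 (1 day in).

2007-12-02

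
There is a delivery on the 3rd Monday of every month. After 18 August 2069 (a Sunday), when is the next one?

August 2069 starts on a Thursday; its first Monday is the 5th, so the 3rd Monday is the 19th — 19 August 2069.
19 August 2069 is after 18 August 2069, so that is the next one.

19 August 2069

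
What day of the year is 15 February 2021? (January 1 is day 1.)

Days in months before February: 31 = 31.
Plus 15 days into February → day 46.

46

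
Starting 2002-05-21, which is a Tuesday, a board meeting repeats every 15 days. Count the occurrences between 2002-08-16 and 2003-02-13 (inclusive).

12

Occurrences land 15·i days after 2002-05-21 for i = 0, 1, 2, …
2002-08-16 is 87 days after the start; 87 ÷ 15 = 5 remainder 12; since the remainder is 12, round up to i = 6. First occurrence in the window: #7 on 2002-08-19 (6×15 = 90 days in).
2003-02-13 is 268 days after the start; 268 ÷ 15 = 17 remainder 13. Last occurrence in the window: #18 on 2003-01-31.
Occurrences #7 through #18: 12 in total.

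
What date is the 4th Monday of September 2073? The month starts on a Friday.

September 25, 2073

September 2073 begins on a Friday, so the first Monday is September 4 (3 days later).
The 4th Monday is 3 weeks later: 4 + 21 = 25.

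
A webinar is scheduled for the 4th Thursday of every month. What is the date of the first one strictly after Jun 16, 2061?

Jun 23, 2061

Jun 2061 starts on a Wednesday; its first Thursday is the 2nd, so the 4th Thursday is the 23rd — Jun 23, 2061.
Jun 23, 2061 is after Jun 16, 2061, so that is the next one.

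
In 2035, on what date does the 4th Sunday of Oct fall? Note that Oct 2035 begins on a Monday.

Oct 28, 2035

Oct 2035 begins on a Monday, so the first Sunday is Oct 7 (6 days later).
The 4th Sunday is 3 weeks later: 7 + 21 = 28.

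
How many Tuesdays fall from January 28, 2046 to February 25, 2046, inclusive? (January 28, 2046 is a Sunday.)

January 28, 2046 is a Sunday; the first Tuesday on or after it is January 30, 2046 (2 days later).
From January 30, 2046 to February 25, 2046: 1 + 25 = 26 days (rest of January, February).
26 ÷ 7 = 3 full weeks with remainder 5, so 3 more Tuesdays after the first → 4.

4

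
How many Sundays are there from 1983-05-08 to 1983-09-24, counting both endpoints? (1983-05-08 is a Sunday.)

20

1983-05-08 is a Sunday; the first Sunday on or after it is 1983-05-08.
From 1983-05-08 to 1983-09-24: 23 + 30 + 31 + 31 + 24 = 139 days (rest of May, June, July, August, September).
139 ÷ 7 = 19 full weeks with remainder 6, so 19 more Sundays after the first → 20.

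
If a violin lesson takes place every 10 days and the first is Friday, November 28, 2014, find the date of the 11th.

The 11th occurrence is 10 intervals after the first: 10 × 10 = 100 days after November 28, 2014.
November has 30 days — 2 days to the end of November leaves 98.
December has 31 days (67 left).
January has 31 days (36 left).
February has 28 days (8 left).
8 days into March → March 8, 2015.

March 8, 2015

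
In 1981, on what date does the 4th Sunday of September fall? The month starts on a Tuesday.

September 1981 begins on a Tuesday, so the first Sunday is September 6 (5 days later).
The 4th Sunday is 3 weeks later: 6 + 21 = 27.

1981-09-27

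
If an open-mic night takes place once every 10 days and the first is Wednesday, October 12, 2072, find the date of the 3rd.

The 3rd occurrence is 2 intervals after the first: 2 × 10 = 20 days after October 12, 2072.
October has 31 days — 19 days to the end of October leaves 1.
1 day into November → November 1, 2072.

November 1, 2072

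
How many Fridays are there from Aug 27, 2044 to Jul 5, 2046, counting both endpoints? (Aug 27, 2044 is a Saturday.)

96

Aug 27, 2044 is a Saturday; the first Friday on or after it is Sep 2, 2044 (6 days later).
From Sep 2, 2044 to Jul 5, 2046: 120 + 365 + 186 = 671 days (rest of 2044, 2045, to Jul 5, 2046 in 2046).
671 ÷ 7 = 95 full weeks with remainder 6, so 95 more Fridays after the first → 96.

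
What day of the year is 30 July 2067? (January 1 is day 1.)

211

Days in months before July: 31 + 28 + 31 + 30 + 31 + 30 = 181.
Plus 30 days into July → day 211.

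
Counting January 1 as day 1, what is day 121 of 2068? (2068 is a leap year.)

January has 31 days (121 − 31 = 90 remain).
February has 29 days (90 − 29 = 61 remain).
March has 31 days (61 − 31 = 30 remain).
30 into April → April 30.

2068-04-30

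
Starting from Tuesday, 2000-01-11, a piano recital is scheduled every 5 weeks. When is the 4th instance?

The 4th occurrence is 3 intervals after the first: 3 × 35 = 105 days after 2000-01-11.
January has 31 days — 20 days to the end of January leaves 85.
February has 29 days (56 left).
March has 31 days (25 left).
25 days into April → 2000-04-25.

2000-04-25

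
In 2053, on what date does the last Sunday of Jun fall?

Jun 29, 2053

Jun 2053 begins on a Sunday, so the first Sunday is Jun 1.
Jun 2053 has 30 days. Adding weeks: 1, 8, 15, 22, 29 — the last one ≤ 30 is the 29th.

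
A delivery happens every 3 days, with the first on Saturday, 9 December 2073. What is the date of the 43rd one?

14 April 2074

The 43rd occurrence is 42 intervals after the first: 42 × 3 = 126 days after 9 December 2073.
December has 31 days — 22 days to the end of December leaves 104.
January has 31 days (73 left).
February has 28 days (45 left).
March has 31 days (14 left).
14 days into April → 14 April 2074.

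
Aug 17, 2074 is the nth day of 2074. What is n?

Days in months before Aug: 31 + 28 + 31 + 30 + 31 + 30 + 31 = 212.
Plus 17 days into Aug → day 229.

229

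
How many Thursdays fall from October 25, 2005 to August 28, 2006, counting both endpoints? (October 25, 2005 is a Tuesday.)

October 25, 2005 is a Tuesday; the first Thursday on or after it is October 27, 2005 (2 days later).
From October 27, 2005 to August 28, 2006: 4 + 30 + 31 + 31 + 28 + 31 + 30 + 31 + 30 + 31 + 28 = 305 days (rest of October, November, December, January, February, March, April, May, June, July, August).
305 ÷ 7 = 43 full weeks with remainder 4, so 43 more Thursdays after the first → 44.

44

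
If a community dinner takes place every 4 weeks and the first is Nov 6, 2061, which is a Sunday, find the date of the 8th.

May 21, 2062

The 8th occurrence is 7 intervals after the first: 7 × 28 = 196 days after Nov 6, 2061.
Nov has 30 days — 24 days to the end of Nov leaves 172.
Dec has 31 days (141 left).
Jan has 31 days (110 left).
Feb has 28 days (82 left).
Mar has 31 days (51 left).
Apr has 30 days (21 left).
21 days into May → May 21, 2062.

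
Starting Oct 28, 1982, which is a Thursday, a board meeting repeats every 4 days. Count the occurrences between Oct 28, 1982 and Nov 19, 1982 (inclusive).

Occurrences land 4·i days after Oct 28, 1982 for i = 0, 1, 2, …
The window opens on the start date, so the first occurrence inside is #1 on Oct 28, 1982.
Nov 19, 1982 is 22 days after the start; 22 ÷ 4 = 5 remainder 2. Last occurrence in the window: #6 on Nov 17, 1982.
Occurrences #1 through #6: 6 in total.

6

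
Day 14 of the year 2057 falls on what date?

14 into January → January 14.

January 14, 2057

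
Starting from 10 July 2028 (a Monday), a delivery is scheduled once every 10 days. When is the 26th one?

17 March 2029

The 26th occurrence is 25 intervals after the first: 25 × 10 = 250 days after 10 July 2028.
July has 31 days — 21 days to the end of July leaves 229.
August has 31 days (198 left).
September has 30 days (168 left).
October has 31 days (137 left).
November has 30 days (107 left).
December has 31 days (76 left).
January has 31 days (45 left).
February has 28 days (17 left).
17 days into March → 17 March 2029.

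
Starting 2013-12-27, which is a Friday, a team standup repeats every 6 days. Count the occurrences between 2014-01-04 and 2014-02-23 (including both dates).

8

Occurrences land 6·i days after 2013-12-27 for i = 0, 1, 2, …
2014-01-04 is 8 days after the start; 8 ÷ 6 = 1 remainder 2; since the remainder is 2, round up to i = 2. First occurrence in the window: #3 on 2014-01-08 (2×6 = 12 days in).
2014-02-23 is 58 days after the start; 58 ÷ 6 = 9 remainder 4. Last occurrence in the window: #10 on 2014-02-19.
Occurrences #3 through #10: 8 in total.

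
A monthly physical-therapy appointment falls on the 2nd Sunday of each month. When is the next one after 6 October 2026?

11 October 2026

October 2026 starts on a Thursday; its first Sunday is the 4th, so the 2nd Sunday is the 11th — 11 October 2026.
11 October 2026 is after 6 October 2026, so that is the next one.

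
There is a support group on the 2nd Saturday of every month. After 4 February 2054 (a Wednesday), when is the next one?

February 2054 starts on a Sunday; its first Saturday is the 7th, so the 2nd Saturday is the 14th — 14 February 2054.
14 February 2054 is after 4 February 2054, so that is the next one.

14 February 2054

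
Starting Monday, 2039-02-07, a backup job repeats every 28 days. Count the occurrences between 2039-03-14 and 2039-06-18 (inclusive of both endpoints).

Occurrences land 28·i days after 2039-02-07 for i = 0, 1, 2, …
2039-03-14 is 35 days after the start; 35 ÷ 28 = 1 remainder 7; since the remainder is 7, round up to i = 2. First occurrence in the window: #3 on 2039-04-04 (2×28 = 56 days in).
2039-06-18 is 131 days after the start; 131 ÷ 28 = 4 remainder 19. Last occurrence in the window: #5 on 2039-05-30.
Occurrences #3 through #5: 3 in total.

3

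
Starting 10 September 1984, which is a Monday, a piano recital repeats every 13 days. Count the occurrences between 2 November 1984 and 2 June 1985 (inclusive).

16

Occurrences land 13·i days after 10 September 1984 for i = 0, 1, 2, …
2 November 1984 is 53 days after the start; 53 ÷ 13 = 4 remainder 1; since the remainder is 1, round up to i = 5. First occurrence in the window: #6 on 14 November 1984 (5×13 = 65 days in).
2 June 1985 is 265 days after the start; 265 ÷ 13 = 20 remainder 5. Last occurrence in the window: #21 on 28 May 1985.
Occurrences #6 through #21: 16 in total.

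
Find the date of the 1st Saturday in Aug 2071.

Aug 1, 2071

Aug 2071 begins on a Saturday, so the first Saturday is Aug 1.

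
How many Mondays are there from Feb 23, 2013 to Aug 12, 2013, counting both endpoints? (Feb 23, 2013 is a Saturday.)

25

Feb 23, 2013 is a Saturday; the first Monday on or after it is Feb 25, 2013 (2 days later).
From Feb 25, 2013 to Aug 12, 2013: 3 + 31 + 30 + 31 + 30 + 31 + 12 = 168 days (rest of Feb, Mar, Apr, May, Jun, Jul, Aug).
168 ÷ 7 = 24 full weeks with remainder 0, so 24 more Mondays after the first → 25.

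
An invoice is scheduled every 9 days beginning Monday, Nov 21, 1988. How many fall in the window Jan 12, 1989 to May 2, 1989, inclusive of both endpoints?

Occurrences land 9·i days after Nov 21, 1988 for i = 0, 1, 2, …
Jan 12, 1989 is 52 days after the start; 52 ÷ 9 = 5 remainder 7; since the remainder is 7, round up to i = 6. First occurrence in the window: #7 on Jan 14, 1989 (6×9 = 54 days in).
May 2, 1989 is 162 days after the start; 162 ÷ 9 = 18 remainder 0. Last occurrence in the window: #19 on May 2, 1989.
Occurrences #7 through #19: 13 in total.

13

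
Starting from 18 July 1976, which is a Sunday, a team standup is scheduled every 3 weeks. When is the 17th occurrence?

19 June 1977

The 17th occurrence is 16 intervals after the first: 16 × 21 = 336 days after 18 July 1976.
July has 31 days — 13 days to the end of July leaves 323.
August has 31 days (292 left).
September has 30 days (262 left).
October has 31 days (231 left).
November has 30 days (201 left).
December has 31 days (170 left).
January has 31 days (139 left).
February has 28 days (111 left).
March has 31 days (80 left).
April has 30 days (50 left).
May has 31 days (19 left).
19 days into June → 19 June 1977.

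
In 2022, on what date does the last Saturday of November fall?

2022-11-26

November 2022 begins on a Tuesday, so the first Saturday is November 5 (4 days later).
November 2022 has 30 days. Adding weeks: 5, 12, 19, 26 — the last one ≤ 30 is the 26th.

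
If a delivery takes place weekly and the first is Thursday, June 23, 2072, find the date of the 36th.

The 36th occurrence is 35 intervals after the first: 35 × 7 = 245 days after June 23, 2072.
June has 30 days — 7 days to the end of June leaves 238.
July has 31 days (207 left).
August has 31 days (176 left).
September has 30 days (146 left).
October has 31 days (115 left).
November has 30 days (85 left).
December has 31 days (54 left).
January has 31 days (23 left).
23 days into February → February 23, 2073.

February 23, 2073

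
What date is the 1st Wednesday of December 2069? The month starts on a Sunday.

December 4, 2069

December 2069 begins on a Sunday, so the first Wednesday is December 4 (3 days later).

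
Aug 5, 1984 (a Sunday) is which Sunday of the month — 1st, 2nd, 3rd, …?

Day 5 falls in week ⌈5/7⌉ of the month.
Days 1–7 hold the 1st Sunday, 8–14 the 2nd, 15–21 the 3rd, 22–28 the 4th, 29–31 the 5th.
5 is in the range for the 1st.

1st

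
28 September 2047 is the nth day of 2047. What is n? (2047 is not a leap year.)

Days in months before September: 31 + 28 + 31 + 30 + 31 + 30 + 31 + 31 = 243.
Plus 28 days into September → day 271.

271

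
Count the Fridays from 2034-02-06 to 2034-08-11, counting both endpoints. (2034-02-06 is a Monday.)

27

2034-02-06 is a Monday; the first Friday on or after it is 2034-02-10 (4 days later).
From 2034-02-10 to 2034-08-11: 18 + 31 + 30 + 31 + 30 + 31 + 11 = 182 days (rest of February, March, April, May, June, July, August).
182 ÷ 7 = 26 full weeks with remainder 0, so 26 more Fridays after the first → 27.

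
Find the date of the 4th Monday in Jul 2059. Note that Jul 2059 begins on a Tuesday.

Jul 2059 begins on a Tuesday, so the first Monday is Jul 7 (6 days later).
The 4th Monday is 3 weeks later: 7 + 21 = 28.

Jul 28, 2059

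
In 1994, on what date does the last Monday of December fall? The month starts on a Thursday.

December 1994 begins on a Thursday, so the first Monday is December 5 (4 days later).
December 1994 has 31 days. Adding weeks: 5, 12, 19, 26 — the last one ≤ 31 is the 26th.

1994-12-26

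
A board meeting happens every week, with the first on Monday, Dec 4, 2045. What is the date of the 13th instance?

The 13th occurrence is 12 intervals after the first: 12 × 7 = 84 days after Dec 4, 2045.
Dec has 31 days — 27 days to the end of Dec leaves 57.
Jan has 31 days (26 left).
26 days into Feb → Feb 26, 2046.

Feb 26, 2046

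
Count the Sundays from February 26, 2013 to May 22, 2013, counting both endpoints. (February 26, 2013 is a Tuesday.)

12

February 26, 2013 is a Tuesday; the first Sunday on or after it is March 3, 2013 (5 days later).
From March 3, 2013 to May 22, 2013: 28 + 30 + 22 = 80 days (rest of March, April, May).
80 ÷ 7 = 11 full weeks with remainder 3, so 11 more Sundays after the first → 12.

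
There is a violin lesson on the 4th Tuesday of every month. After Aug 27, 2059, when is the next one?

Aug 2059 starts on a Friday; its first Tuesday is the 5th, so the 4th Tuesday is the 26th — Aug 26, 2059.
That is not after Aug 27, 2059, so look at Sep 2059.
Sep 2059 starts on a Monday; its first Tuesday is the 2nd, so the 4th Tuesday is the 23rd — Sep 23, 2059.

Sep 23, 2059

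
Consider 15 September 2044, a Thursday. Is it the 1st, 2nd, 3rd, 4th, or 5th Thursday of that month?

Day 15 falls in week ⌈15/7⌉ of the month.
Days 1–7 hold the 1st Thursday, 8–14 the 2nd, 15–21 the 3rd, 22–28 the 4th, 29–31 the 5th.
15 is in the range for the 3rd.

3rd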